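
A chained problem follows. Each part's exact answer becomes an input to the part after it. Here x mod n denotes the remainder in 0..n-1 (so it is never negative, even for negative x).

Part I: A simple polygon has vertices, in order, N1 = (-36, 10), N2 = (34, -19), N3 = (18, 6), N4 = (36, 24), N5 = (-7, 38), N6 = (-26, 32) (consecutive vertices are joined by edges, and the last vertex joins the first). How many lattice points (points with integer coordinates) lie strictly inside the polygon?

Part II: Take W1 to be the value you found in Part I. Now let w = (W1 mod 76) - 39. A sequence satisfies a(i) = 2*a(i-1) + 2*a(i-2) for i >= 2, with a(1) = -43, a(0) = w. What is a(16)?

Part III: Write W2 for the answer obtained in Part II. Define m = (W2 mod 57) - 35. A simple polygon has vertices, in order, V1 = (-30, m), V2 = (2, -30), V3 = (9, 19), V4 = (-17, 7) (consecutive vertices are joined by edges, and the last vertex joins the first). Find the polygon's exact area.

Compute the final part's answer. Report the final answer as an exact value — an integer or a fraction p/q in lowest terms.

1975/2

Part I: cross terms: (-36*-19 - 34*10)=344, (34*6 - 18*-19)=546, (18*24 - 36*6)=216, (36*38 - -7*24)=1536, (-7*32 - -26*38)=764, (-26*10 - -36*32)=892; twice the area = |4298| = 4298; area = 2149; boundary points = 1 + 1 + 18 + 1 + 1 + 2 = 24; strictly interior points = area - boundary/2 + 1 = 2138; answer 2138
Part II: W1 = 2138; w = -29; a(2) = 2*(-43) + 2*(-29) = -144; iterating: a(2)=-144, a(3)=-374, a(4)=-1036, a(5)=-2820, a(6)=-7712, a(7)=-21064, a(8)=-57552, a(9)=-157232, a(10)=-429568, a(11)=-1173600, a(12)=-3206336, a(13)=-8759872, a(14)=-23932416, a(15)=-65384576, a(16)=-178633984; answer -178633984
Part III: W2 = -178633984; m = -9; cross terms: (-30*-30 - 2*-9)=918, (2*19 - 9*-30)=308, (9*7 - -17*19)=386, (-17*-9 - -30*7)=363; twice the area = |1975| = 1975; area = 1975/2; answer 1975/2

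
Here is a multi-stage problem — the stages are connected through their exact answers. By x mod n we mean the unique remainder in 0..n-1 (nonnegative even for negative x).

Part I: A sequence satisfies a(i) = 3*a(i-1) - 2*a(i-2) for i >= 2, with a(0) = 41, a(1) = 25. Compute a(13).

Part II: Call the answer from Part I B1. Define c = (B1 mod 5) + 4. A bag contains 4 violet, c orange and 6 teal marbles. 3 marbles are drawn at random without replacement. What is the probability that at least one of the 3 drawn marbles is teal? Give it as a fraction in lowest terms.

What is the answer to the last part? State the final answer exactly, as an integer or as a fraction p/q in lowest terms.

Part I: a(2) = 3*(25) - 2*(41) = -7; iterating: a(2)=-7, a(3)=-71, a(4)=-199, a(5)=-455, a(6)=-967, a(7)=-1991, a(8)=-4039, a(9)=-8135, a(10)=-16327, a(11)=-32711, a(12)=-65479, a(13)=-131015; answer -131015
Part II: B1 = -131015; c = 4; total draws C(14,3) = 364; complement C(8,3) = 56; favorable 364 - 56 = 308; P = 11/13; answer 11/13

11/13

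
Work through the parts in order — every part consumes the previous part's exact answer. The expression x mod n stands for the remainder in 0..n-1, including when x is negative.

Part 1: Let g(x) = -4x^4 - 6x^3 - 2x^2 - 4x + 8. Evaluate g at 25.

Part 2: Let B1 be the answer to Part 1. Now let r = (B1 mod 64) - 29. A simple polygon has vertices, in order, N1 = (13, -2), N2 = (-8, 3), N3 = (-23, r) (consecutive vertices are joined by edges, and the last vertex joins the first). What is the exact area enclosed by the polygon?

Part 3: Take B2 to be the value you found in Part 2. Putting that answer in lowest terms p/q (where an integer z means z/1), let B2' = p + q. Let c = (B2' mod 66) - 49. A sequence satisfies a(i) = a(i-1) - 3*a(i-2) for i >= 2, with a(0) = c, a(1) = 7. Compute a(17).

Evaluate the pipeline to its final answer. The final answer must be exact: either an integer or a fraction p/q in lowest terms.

-34853

Part 1: -4*(25)^4 - 6*(25)^3 - 2*(25)^2 - 4*(25)^1 + 8 = (-1562500) + (-93750) + (-1250) + (-100) + (8) = -1657592; answer -1657592
Part 2: B1 = -1657592; r = -21; cross terms: (13*3 - -8*-2)=23, (-8*-21 - -23*3)=237, (-23*-2 - 13*-21)=319; twice the area = |579| = 579; area = 579/2; answer 579/2
Part 3: B2 = 579/2; threaded value p + q = 581; c = 4; a(2) = 1*(7) - 3*(4) = -5; iterating: a(2)=-5, a(3)=-26, a(4)=-11, a(5)=67, a(6)=100, a(7)=-101, a(8)=-401, a(9)=-98, a(10)=1105, a(11)=1399, a(12)=-1916, a(13)=-6113, a(14)=-365, a(15)=17974, a(16)=19069, a(17)=-34853; answer -34853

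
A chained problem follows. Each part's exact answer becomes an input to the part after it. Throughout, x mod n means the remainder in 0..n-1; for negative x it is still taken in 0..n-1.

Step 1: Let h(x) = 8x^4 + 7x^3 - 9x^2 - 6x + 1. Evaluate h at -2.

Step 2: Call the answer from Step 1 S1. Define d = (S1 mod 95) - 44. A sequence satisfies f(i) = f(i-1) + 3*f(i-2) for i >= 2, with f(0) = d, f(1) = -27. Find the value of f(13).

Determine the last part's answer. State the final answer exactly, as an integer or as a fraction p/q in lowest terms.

Step 1: 8*(-2)^4 + 7*(-2)^3 - 9*(-2)^2 - 6*(-2)^1 + 1 = (128) + (-56) + (-36) + (12) + (1) = 49; answer 49
Step 2: S1 = 49; d = 5; f(2) = 1*(-27) + 3*(5) = -12; iterating: f(2)=-12, f(3)=-93, f(4)=-129, f(5)=-408, f(6)=-795, f(7)=-2019, f(8)=-4404, f(9)=-10461, f(10)=-23673, f(11)=-55056, f(12)=-126075, f(13)=-291243; answer -291243

-291243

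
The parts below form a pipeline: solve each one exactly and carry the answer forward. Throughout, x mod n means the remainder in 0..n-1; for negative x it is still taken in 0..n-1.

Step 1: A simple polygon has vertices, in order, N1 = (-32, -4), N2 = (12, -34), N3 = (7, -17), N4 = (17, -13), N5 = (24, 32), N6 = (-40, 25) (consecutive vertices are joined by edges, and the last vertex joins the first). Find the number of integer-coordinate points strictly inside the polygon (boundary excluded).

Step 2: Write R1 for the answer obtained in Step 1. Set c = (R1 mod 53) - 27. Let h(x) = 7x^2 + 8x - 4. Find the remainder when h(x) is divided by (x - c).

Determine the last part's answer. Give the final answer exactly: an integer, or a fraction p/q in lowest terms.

Step 1: cross terms: (-32*-34 - 12*-4)=1136, (12*-17 - 7*-34)=34, (7*-13 - 17*-17)=198, (17*32 - 24*-13)=856, (24*25 - -40*32)=1880, (-40*-4 - -32*25)=960; twice the area = |5064| = 5064; area = 2532; boundary points = 2 + 1 + 2 + 1 + 1 + 1 = 8; strictly interior points = area - boundary/2 + 1 = 2529; answer 2529
Step 2: R1 = 2529; c = 11; remainder = value at the root: 7*(11)^2 + 8*(11)^1 - 4 = (847) + (88) + (-4) = 931; answer 931

931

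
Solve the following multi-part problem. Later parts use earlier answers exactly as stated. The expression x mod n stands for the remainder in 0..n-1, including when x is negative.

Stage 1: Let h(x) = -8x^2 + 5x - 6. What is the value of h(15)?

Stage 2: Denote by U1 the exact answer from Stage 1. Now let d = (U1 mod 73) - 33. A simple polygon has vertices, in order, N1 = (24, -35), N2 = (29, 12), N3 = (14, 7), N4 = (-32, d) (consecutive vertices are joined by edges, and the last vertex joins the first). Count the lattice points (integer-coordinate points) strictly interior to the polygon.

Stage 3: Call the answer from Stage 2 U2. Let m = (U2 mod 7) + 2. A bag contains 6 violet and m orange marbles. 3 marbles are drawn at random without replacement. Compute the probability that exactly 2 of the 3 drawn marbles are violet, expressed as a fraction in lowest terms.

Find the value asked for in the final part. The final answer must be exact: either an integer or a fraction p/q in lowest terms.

105/286

Stage 1: -8*(15)^2 + 5*(15)^1 - 6 = (-1800) + (75) + (-6) = -1731; answer -1731
Stage 2: U1 = -1731; d = -12; cross terms: (24*12 - 29*-35)=1303, (29*7 - 14*12)=35, (14*-12 - -32*7)=56, (-32*-35 - 24*-12)=1408; twice the area = |2802| = 2802; area = 1401; boundary points = 1 + 5 + 1 + 1 = 8; strictly interior points = area - boundary/2 + 1 = 1398; answer 1398
Stage 3: U2 = 1398; m = 7; total draws C(13,3) = 286; favorable C(6,2)*C(7,1) = 105; P = 105/286; answer 105/286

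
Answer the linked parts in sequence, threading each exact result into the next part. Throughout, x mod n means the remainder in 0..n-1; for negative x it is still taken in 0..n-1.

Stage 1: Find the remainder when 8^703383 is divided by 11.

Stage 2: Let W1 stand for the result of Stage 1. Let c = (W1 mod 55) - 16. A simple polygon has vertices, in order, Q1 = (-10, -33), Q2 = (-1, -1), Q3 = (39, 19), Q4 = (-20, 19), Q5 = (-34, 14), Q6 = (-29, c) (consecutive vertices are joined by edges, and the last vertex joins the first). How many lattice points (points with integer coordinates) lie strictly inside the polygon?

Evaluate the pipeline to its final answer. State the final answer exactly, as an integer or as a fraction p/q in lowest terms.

1503

Stage 1: squarings mod 11: 8^1=8, 8^2=9, 8^4=4, 8^8=5, 8^16=3, 8^32=9, 8^64=4, 8^128=5, 8^256=3, 8^512=9, 8^1024=4, 8^2048=5, 8^4096=3, 8^8192=9, 8^16384=4, 8^32768=5, 8^65536=3, 8^131072=9, 8^262144=4, 8^524288=5; 8^703383 = 8^1 * 8^2 * 8^4 * 8^16 * 8^128 * 8^256 * 8^512 * 8^2048 * 8^4096 * 8^8192 * 8^32768 * 8^131072 * 8^524288 = 6 (mod 11); answer 6
Stage 2: W1 = 6; c = -10; cross terms: (-10*-1 - -1*-33)=-23, (-1*19 - 39*-1)=20, (39*19 - -20*19)=1121, (-20*14 - -34*19)=366, (-34*-10 - -29*14)=746, (-29*-33 - -10*-10)=857; twice the area = |3087| = 3087; area = 3087/2; boundary points = 1 + 20 + 59 + 1 + 1 + 1 = 83; strictly interior points = area - boundary/2 + 1 = 1503; answer 1503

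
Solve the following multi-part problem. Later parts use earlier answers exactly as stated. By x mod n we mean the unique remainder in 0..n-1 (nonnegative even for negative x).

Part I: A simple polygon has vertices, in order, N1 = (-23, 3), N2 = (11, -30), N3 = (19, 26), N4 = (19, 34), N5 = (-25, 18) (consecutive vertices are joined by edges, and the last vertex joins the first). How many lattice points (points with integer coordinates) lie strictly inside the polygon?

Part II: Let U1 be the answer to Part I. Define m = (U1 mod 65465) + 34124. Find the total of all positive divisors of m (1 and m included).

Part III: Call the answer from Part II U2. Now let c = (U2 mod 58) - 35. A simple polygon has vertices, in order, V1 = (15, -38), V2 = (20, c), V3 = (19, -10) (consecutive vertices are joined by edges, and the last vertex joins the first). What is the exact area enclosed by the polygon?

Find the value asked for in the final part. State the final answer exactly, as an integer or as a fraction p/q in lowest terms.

48

Part I: cross terms: (-23*-30 - 11*3)=657, (11*26 - 19*-30)=856, (19*34 - 19*26)=152, (19*18 - -25*34)=1192, (-25*3 - -23*18)=339; twice the area = |3196| = 3196; area = 1598; boundary points = 1 + 8 + 8 + 4 + 1 = 22; strictly interior points = area - boundary/2 + 1 = 1588; answer 1588
Part II: U1 = 1588; m = 35712; 35712 = 2^7 * 3^2 * 31; sigma = (1 + 2 + 4 + 8 + 16 + 32 + 64 + 128) * (1 + 3 + 9) * (1 + 31) = 255 * 13 * 32 = 106080; answer 106080
Part III: U2 = 106080; c = 21; cross terms: (15*21 - 20*-38)=1075, (20*-10 - 19*21)=-599, (19*-38 - 15*-10)=-572; twice the area = |-96| = 96; area = 48; answer 48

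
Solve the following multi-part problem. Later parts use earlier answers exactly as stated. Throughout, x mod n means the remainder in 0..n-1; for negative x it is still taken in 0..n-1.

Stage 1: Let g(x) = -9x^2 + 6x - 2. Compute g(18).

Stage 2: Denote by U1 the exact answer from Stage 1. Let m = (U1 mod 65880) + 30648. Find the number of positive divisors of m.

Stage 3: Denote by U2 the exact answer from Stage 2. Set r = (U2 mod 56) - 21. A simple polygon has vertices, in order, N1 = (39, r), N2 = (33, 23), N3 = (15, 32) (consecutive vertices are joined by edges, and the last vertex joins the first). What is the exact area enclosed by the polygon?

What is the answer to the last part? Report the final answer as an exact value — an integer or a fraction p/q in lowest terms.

Stage 1: -9*(18)^2 + 6*(18)^1 - 2 = (-2916) + (108) + (-2) = -2810; answer -2810
Stage 2: U1 = -2810; m = 93718; 93718 = 2 * 47 * 997; number of divisors = (1+1) * (1+1) * (1+1) = 8; answer 8
Stage 3: U2 = 8; r = -13; cross terms: (39*23 - 33*-13)=1326, (33*32 - 15*23)=711, (15*-13 - 39*32)=-1443; twice the area = |594| = 594; area = 297; answer 297

297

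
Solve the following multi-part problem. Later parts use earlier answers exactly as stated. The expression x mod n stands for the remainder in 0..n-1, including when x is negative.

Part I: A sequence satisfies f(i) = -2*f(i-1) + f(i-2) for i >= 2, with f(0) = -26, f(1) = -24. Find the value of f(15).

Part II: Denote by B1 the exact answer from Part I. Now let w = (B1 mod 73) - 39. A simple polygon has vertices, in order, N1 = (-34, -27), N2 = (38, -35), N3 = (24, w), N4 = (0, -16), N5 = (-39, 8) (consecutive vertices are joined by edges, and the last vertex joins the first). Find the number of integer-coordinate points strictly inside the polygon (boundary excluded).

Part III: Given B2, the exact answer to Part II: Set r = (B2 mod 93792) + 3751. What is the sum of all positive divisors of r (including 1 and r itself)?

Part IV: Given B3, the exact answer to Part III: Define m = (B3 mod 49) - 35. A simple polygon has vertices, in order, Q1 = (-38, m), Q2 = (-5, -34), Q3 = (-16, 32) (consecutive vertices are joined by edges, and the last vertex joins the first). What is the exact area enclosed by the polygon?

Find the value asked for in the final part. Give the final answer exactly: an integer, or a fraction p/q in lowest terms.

891

Part I: f(2) = -2*(-24) + 1*(-26) = 22; iterating: f(2)=22, f(3)=-68, f(4)=158, f(5)=-384, f(6)=926, f(7)=-2236, f(8)=5398, f(9)=-13032, f(10)=31462, f(11)=-75956, f(12)=183374, f(13)=-442704, f(14)=1068782, f(15)=-2580268; answer -2580268
Part II: B1 = -2580268; w = 24; cross terms: (-34*-35 - 38*-27)=2216, (38*24 - 24*-35)=1752, (24*-16 - 0*24)=-384, (0*8 - -39*-16)=-624, (-39*-27 - -34*8)=1325; twice the area = |4285| = 4285; area = 4285/2; boundary points = 8 + 1 + 8 + 3 + 5 = 25; strictly interior points = area - boundary/2 + 1 = 2131; answer 2131
Part III: B2 = 2131; r = 5882; 5882 = 2 * 17 * 173; sigma = (1 + 2) * (1 + 17) * (1 + 173) = 3 * 18 * 174 = 9396; answer 9396
Part IV: B3 = 9396; m = 2; cross terms: (-38*-34 - -5*2)=1302, (-5*32 - -16*-34)=-704, (-16*2 - -38*32)=1184; twice the area = |1782| = 1782; area = 891; answer 891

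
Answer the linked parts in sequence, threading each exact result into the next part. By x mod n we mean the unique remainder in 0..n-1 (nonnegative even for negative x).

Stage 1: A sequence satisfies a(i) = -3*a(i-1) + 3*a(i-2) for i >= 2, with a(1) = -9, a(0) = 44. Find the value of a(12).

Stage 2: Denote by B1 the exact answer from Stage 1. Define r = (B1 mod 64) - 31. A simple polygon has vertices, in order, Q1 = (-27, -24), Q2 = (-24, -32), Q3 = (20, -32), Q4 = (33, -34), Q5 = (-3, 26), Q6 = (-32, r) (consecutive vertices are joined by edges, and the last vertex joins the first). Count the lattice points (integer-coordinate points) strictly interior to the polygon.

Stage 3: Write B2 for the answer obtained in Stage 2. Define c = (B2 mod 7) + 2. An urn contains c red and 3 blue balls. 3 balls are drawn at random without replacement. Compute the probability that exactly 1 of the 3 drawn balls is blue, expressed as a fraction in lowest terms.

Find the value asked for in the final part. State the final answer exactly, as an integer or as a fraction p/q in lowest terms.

28/55

Stage 1: a(2) = -3*(-9) + 3*(44) = 159; iterating: a(2)=159, a(3)=-504, a(4)=1989, a(5)=-7479, a(6)=28404, a(7)=-107649, a(8)=408159, a(9)=-1547424, a(10)=5866749, a(11)=-22242519, a(12)=84327804; answer 84327804
Stage 2: B1 = 84327804; r = 29; cross terms: (-27*-32 - -24*-24)=288, (-24*-32 - 20*-32)=1408, (20*-34 - 33*-32)=376, (33*26 - -3*-34)=756, (-3*29 - -32*26)=745, (-32*-24 - -27*29)=1551; twice the area = |5124| = 5124; area = 2562; boundary points = 1 + 44 + 1 + 12 + 1 + 1 = 60; strictly interior points = area - boundary/2 + 1 = 2533; answer 2533
Stage 3: B2 = 2533; c = 8; total draws C(11,3) = 165; favorable C(3,1)*C(8,2) = 84; P = 28/55; answer 28/55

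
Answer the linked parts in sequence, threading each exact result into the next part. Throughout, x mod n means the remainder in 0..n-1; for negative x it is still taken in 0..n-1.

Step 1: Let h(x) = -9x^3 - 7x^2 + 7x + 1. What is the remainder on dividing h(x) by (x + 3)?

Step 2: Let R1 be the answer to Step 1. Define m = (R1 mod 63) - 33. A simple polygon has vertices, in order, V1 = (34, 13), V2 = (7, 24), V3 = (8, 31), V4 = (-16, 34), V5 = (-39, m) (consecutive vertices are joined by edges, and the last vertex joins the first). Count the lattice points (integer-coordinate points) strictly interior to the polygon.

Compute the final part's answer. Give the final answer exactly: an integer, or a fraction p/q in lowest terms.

1141

Step 1: remainder = value at the root: -9*(-3)^3 - 7*(-3)^2 + 7*(-3)^1 + 1 = (243) + (-63) + (-21) + (1) = 160; answer 160
Step 2: R1 = 160; m = 1; cross terms: (34*24 - 7*13)=725, (7*31 - 8*24)=25, (8*34 - -16*31)=768, (-16*1 - -39*34)=1310, (-39*13 - 34*1)=-541; twice the area = |2287| = 2287; area = 2287/2; boundary points = 1 + 1 + 3 + 1 + 1 = 7; strictly interior points = area - boundary/2 + 1 = 1141; answer 1141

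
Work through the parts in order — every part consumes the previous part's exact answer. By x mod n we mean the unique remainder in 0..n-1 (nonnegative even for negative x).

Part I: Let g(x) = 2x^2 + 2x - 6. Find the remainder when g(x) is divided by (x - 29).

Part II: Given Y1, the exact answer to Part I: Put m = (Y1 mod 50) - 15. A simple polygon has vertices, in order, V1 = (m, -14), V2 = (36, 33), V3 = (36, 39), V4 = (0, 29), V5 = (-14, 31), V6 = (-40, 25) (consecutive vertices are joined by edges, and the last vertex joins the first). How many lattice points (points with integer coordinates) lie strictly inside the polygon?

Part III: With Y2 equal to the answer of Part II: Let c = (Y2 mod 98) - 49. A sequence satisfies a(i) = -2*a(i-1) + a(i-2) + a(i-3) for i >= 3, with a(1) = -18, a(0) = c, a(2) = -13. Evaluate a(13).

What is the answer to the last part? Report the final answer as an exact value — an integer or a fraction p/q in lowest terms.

-37822

Part I: remainder = value at the root: 2*(29)^2 + 2*(29)^1 - 6 = (1682) + (58) + (-6) = 1734; answer 1734
Part II: Y1 = 1734; m = 19; cross terms: (19*33 - 36*-14)=1131, (36*39 - 36*33)=216, (36*29 - 0*39)=1044, (0*31 - -14*29)=406, (-14*25 - -40*31)=890, (-40*-14 - 19*25)=85; twice the area = |3772| = 3772; area = 1886; boundary points = 1 + 6 + 2 + 2 + 2 + 1 = 14; strictly interior points = area - boundary/2 + 1 = 1880; answer 1880
Part III: Y2 = 1880; c = -31; a(3) = -2*(-13) + 1*(-18) + 1*(-31) = -23; iterating: a(3)=-23, a(4)=15, a(5)=-66, a(6)=124, a(7)=-299, a(8)=656, a(9)=-1487, a(10)=3331, a(11)=-7493, a(12)=16830, a(13)=-37822; answer -37822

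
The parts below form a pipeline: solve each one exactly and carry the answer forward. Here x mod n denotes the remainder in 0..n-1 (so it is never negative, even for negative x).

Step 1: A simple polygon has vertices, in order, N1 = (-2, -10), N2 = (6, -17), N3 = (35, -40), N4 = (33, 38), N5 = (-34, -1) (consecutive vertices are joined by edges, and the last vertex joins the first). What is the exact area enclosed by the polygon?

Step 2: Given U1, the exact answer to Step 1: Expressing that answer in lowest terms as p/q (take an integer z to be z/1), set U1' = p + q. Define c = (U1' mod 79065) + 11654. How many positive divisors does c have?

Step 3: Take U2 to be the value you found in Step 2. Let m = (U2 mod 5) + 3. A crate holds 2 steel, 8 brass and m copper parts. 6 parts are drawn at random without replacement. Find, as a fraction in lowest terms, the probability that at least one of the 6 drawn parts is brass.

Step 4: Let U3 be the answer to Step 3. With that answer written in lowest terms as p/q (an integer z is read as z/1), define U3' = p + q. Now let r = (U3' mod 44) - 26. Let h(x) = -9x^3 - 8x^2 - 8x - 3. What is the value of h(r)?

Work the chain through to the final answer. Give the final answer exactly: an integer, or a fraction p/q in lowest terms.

-46668

Step 1: cross terms: (-2*-17 - 6*-10)=94, (6*-40 - 35*-17)=355, (35*38 - 33*-40)=2650, (33*-1 - -34*38)=1259, (-34*-10 - -2*-1)=338; twice the area = |4696| = 4696; area = 2348; answer 2348
Step 2: U1 = 2348; threaded value p + q = 2349; c = 14003; 14003 = 11 * 19 * 67; number of divisors = (1+1) * (1+1) * (1+1) = 8; answer 8
Step 3: U2 = 8; m = 6; total draws C(16,6) = 8008; complement C(8,6) = 28; favorable 8008 - 28 = 7980; P = 285/286; answer 285/286
Step 4: U3 = 285/286; threaded value p + q = 571; r = 17; -9*(17)^3 - 8*(17)^2 - 8*(17)^1 - 3 = (-44217) + (-2312) + (-136) + (-3) = -46668; answer -46668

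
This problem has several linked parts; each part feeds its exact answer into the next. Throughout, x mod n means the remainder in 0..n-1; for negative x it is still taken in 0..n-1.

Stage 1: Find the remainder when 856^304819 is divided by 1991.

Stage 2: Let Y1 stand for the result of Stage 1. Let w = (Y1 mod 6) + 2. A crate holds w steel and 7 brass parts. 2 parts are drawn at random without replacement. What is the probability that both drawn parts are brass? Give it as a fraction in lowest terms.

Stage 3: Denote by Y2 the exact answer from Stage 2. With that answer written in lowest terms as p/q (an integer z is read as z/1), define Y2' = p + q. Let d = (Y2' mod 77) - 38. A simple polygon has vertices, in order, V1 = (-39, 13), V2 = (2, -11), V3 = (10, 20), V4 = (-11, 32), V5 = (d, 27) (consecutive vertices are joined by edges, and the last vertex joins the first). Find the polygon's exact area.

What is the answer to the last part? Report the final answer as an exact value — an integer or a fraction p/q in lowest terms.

Stage 1: squarings mod 1991: 856^1=856, 856^2=48, 856^4=313, 856^8=410, 856^16=856, 856^32=48, 856^64=313, 856^128=410, 856^256=856, 856^512=48, 856^1024=313, 856^2048=410, 856^4096=856, 856^8192=48, 856^16384=313, 856^32768=410, 856^65536=856, 856^131072=48, 856^262144=313; 856^304819 = 856^1 * 856^2 * 856^16 * 856^32 * 856^128 * 856^512 * 856^1024 * 856^8192 * 856^32768 * 856^262144 = 313 (mod 1991); answer 313
Stage 2: Y1 = 313; w = 3; total draws C(10,2) = 45; favorable C(7,2) = 21; P = 7/15; answer 7/15
Stage 3: Y2 = 7/15; threaded value p + q = 22; d = -16; cross terms: (-39*-11 - 2*13)=403, (2*20 - 10*-11)=150, (10*32 - -11*20)=540, (-11*27 - -16*32)=215, (-16*13 - -39*27)=845; twice the area = |2153| = 2153; area = 2153/2; answer 2153/2

2153/2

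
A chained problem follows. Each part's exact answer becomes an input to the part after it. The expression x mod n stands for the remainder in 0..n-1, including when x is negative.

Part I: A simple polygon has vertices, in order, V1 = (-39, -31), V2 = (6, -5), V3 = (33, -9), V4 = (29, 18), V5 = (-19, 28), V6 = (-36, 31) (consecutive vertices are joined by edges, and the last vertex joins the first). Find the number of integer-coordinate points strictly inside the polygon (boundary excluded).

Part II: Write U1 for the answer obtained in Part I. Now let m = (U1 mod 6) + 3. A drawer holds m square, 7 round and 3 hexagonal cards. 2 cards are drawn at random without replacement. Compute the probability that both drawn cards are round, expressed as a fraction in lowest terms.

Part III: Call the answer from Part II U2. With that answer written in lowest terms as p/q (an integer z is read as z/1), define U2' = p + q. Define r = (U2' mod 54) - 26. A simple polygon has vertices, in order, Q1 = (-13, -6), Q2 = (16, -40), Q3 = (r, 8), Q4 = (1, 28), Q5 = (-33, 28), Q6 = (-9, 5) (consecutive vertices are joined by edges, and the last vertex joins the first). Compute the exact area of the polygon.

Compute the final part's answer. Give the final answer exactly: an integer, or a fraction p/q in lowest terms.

1729

Part I: cross terms: (-39*-5 - 6*-31)=381, (6*-9 - 33*-5)=111, (33*18 - 29*-9)=855, (29*28 - -19*18)=1154, (-19*31 - -36*28)=419, (-36*-31 - -39*31)=2325; twice the area = |5245| = 5245; area = 5245/2; boundary points = 1 + 1 + 1 + 2 + 1 + 1 = 7; strictly interior points = area - boundary/2 + 1 = 2620; answer 2620
Part II: U1 = 2620; m = 7; total draws C(17,2) = 136; favorable C(7,2) = 21; P = 21/136; answer 21/136
Part III: U2 = 21/136; threaded value p + q = 157; r = 23; cross terms: (-13*-40 - 16*-6)=616, (16*8 - 23*-40)=1048, (23*28 - 1*8)=636, (1*28 - -33*28)=952, (-33*5 - -9*28)=87, (-9*-6 - -13*5)=119; twice the area = |3458| = 3458; area = 1729; answer 1729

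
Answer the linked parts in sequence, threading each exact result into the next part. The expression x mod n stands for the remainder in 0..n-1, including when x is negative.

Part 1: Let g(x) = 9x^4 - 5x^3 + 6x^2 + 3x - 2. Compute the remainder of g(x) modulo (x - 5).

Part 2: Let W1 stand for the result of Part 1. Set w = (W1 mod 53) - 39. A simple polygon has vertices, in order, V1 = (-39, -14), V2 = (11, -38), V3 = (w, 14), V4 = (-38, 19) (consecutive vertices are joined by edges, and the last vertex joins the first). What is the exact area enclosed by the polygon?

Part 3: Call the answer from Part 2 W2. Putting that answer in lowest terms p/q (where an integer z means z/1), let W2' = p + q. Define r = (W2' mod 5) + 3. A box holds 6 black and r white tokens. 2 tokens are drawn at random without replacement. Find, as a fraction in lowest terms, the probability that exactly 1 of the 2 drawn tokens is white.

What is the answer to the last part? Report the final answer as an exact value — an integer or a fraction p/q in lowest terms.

7/13

Part 1: remainder = value at the root: 9*(5)^4 - 5*(5)^3 + 6*(5)^2 + 3*(5)^1 - 2 = (5625) + (-625) + (150) + (15) + (-2) = 5163; answer 5163
Part 2: W1 = 5163; w = -17; cross terms: (-39*-38 - 11*-14)=1636, (11*14 - -17*-38)=-492, (-17*19 - -38*14)=209, (-38*-14 - -39*19)=1273; twice the area = |2626| = 2626; area = 1313; answer 1313
Part 3: W2 = 1313; threaded value p + q = 1314; r = 7; total draws C(13,2) = 78; favorable C(7,1)*C(6,1) = 42; P = 7/13; answer 7/13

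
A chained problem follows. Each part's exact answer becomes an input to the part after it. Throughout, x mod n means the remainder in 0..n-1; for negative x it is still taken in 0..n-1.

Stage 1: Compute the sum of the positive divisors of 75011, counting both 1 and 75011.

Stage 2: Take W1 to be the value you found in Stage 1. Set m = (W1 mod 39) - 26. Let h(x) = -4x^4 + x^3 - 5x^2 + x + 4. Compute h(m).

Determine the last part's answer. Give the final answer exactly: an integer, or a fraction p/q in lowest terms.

Stage 1: 75011 is prime, so its only divisors are 1 and 75011; sigma = 1 + 75011 = 75012; answer 75012
Stage 2: W1 = 75012; m = -11; -4*(-11)^4 + 1*(-11)^3 - 5*(-11)^2 + 1*(-11)^1 + 4 = (-58564) + (-1331) + (-605) + (-11) + (4) = -60507; answer -60507

-60507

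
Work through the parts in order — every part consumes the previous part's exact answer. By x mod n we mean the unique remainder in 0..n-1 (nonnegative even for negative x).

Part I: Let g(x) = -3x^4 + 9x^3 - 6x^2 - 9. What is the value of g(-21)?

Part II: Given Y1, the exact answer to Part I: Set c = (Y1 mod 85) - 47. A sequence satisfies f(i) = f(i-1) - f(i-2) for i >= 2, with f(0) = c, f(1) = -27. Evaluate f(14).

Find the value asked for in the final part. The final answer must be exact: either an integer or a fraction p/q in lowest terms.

7

Part I: -3*(-21)^4 + 9*(-21)^3 - 6*(-21)^2 - 9 = (-583443) + (-83349) + (-2646) + (-9) = -669447; answer -669447
Part II: Y1 = -669447; c = -34; f(2) = 1*(-27) - 1*(-34) = 7; iterating: f(2)=7, f(3)=34, f(4)=27, f(5)=-7, f(6)=-34, f(7)=-27, f(8)=7, f(9)=34, f(10)=27, f(11)=-7, f(12)=-34, f(13)=-27, f(14)=7; answer 7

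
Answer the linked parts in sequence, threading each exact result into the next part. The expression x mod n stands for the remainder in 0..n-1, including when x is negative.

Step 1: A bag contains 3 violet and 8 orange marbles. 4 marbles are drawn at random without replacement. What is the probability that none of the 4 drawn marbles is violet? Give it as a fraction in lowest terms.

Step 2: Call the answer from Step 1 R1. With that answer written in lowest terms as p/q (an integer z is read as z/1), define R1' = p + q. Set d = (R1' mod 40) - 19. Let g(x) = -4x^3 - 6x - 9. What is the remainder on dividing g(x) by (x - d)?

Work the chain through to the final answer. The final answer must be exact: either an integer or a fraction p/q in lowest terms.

Step 1: total draws C(11,4) = 330; favorable C(8,4) = 70; P = 7/33; answer 7/33
Step 2: R1 = 7/33; threaded value p + q = 40; d = -19; remainder = value at the root: -4*(-19)^3 - 6*(-19)^1 - 9 = (27436) + (114) + (-9) = 27541; answer 27541

27541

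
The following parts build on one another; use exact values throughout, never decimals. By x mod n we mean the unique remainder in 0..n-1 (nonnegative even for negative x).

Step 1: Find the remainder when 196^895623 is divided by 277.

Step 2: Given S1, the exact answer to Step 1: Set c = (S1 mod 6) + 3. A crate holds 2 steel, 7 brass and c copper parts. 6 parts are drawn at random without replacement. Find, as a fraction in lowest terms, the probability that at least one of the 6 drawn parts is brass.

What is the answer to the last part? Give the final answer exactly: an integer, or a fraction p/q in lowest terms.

428/429

Step 1: squarings mod 277: 196^1=196, 196^2=190, 196^4=90, 196^8=67, 196^16=57, 196^32=202, 196^64=85, 196^128=23, 196^256=252, 196^512=71, 196^1024=55, 196^2048=255, 196^4096=207, 196^8192=191, 196^16384=194, 196^32768=241, 196^65536=188, 196^131072=165, 196^262144=79, 196^524288=147; 196^895623 = 196^1 * 196^2 * 196^4 * 196^128 * 196^512 * 196^2048 * 196^8192 * 196^32768 * 196^65536 * 196^262144 * 196^524288 = 122 (mod 277); answer 122
Step 2: S1 = 122; c = 5; total draws C(14,6) = 3003; complement C(7,6) = 7; favorable 3003 - 7 = 2996; P = 428/429; answer 428/429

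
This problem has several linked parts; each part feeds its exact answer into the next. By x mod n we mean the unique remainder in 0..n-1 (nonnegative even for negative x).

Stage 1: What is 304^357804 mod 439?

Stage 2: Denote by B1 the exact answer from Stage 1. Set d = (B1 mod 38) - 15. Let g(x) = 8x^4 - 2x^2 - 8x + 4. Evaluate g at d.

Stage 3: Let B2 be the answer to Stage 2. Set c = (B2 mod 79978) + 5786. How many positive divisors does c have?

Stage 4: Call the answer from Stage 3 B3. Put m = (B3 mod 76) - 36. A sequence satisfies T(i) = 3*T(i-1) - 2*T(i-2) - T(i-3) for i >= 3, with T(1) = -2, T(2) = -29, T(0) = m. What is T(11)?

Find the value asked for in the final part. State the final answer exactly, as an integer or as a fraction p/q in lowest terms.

Stage 1: squarings mod 439: 304^1=304, 304^2=226, 304^4=152, 304^8=276, 304^16=229, 304^32=200, 304^64=51, 304^128=406, 304^256=211, 304^512=182, 304^1024=199, 304^2048=91, 304^4096=379, 304^8192=88, 304^16384=281, 304^32768=380, 304^65536=408, 304^131072=83, 304^262144=304; 304^357804 = 304^4 * 304^8 * 304^32 * 304^128 * 304^256 * 304^1024 * 304^4096 * 304^8192 * 304^16384 * 304^65536 * 304^262144 = 141 (mod 439); answer 141
Stage 2: B1 = 141; d = 12; 8*(12)^4 - 2*(12)^2 - 8*(12)^1 + 4 = (165888) + (-288) + (-96) + (4) = 165508; answer 165508
Stage 3: B2 = 165508; c = 11338; 11338 = 2 * 5669; number of divisors = (1+1) * (1+1) = 4; answer 4
Stage 4: B3 = 4; m = -32; T(3) = 3*(-29) - 2*(-2) - 1*(-32) = -51; iterating: T(3)=-51, T(4)=-93, T(5)=-148, T(6)=-207, T(7)=-232, T(8)=-134, T(9)=269, T(10)=1307, T(11)=3517; answer 3517

3517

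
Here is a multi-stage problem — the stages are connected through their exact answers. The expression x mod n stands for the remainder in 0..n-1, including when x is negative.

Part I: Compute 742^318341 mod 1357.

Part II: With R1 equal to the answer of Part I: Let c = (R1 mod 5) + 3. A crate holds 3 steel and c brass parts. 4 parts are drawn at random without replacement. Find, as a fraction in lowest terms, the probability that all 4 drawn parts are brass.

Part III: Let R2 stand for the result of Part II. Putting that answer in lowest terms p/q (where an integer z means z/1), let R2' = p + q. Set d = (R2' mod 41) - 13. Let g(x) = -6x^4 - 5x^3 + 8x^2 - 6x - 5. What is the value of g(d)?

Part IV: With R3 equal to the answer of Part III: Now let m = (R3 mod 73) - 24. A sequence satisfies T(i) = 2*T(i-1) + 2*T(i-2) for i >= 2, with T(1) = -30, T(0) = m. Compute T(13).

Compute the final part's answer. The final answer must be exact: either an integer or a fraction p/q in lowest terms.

Part I: squarings mod 1357: 742^1=742, 742^2=979, 742^4=399, 742^8=432, 742^16=715, 742^32=993, 742^64=867, 742^128=1268, 742^256=1136, 742^512=1346, 742^1024=121, 742^2048=1071, 742^4096=376, 742^8192=248, 742^16384=439, 742^32768=27, 742^65536=729, 742^131072=854, 742^262144=607; 742^318341 = 742^1 * 742^4 * 742^128 * 742^256 * 742^512 * 742^2048 * 742^4096 * 742^16384 * 742^32768 * 742^262144 = 512 (mod 1357); answer 512
Part II: R1 = 512; c = 5; total draws C(8,4) = 70; favorable C(5,4) = 5; P = 1/14; answer 1/14
Part III: R2 = 1/14; threaded value p + q = 15; d = 2; -6*(2)^4 - 5*(2)^3 + 8*(2)^2 - 6*(2)^1 - 5 = (-96) + (-40) + (32) + (-12) + (-5) = -121; answer -121
Part IV: R3 = -121; m = 1; T(2) = 2*(-30) + 2*(1) = -58; iterating: T(2)=-58, T(3)=-176, T(4)=-468, T(5)=-1288, T(6)=-3512, T(7)=-9600, T(8)=-26224, T(9)=-71648, T(10)=-195744, T(11)=-534784, T(12)=-1461056, T(13)=-3991680; answer -3991680

-3991680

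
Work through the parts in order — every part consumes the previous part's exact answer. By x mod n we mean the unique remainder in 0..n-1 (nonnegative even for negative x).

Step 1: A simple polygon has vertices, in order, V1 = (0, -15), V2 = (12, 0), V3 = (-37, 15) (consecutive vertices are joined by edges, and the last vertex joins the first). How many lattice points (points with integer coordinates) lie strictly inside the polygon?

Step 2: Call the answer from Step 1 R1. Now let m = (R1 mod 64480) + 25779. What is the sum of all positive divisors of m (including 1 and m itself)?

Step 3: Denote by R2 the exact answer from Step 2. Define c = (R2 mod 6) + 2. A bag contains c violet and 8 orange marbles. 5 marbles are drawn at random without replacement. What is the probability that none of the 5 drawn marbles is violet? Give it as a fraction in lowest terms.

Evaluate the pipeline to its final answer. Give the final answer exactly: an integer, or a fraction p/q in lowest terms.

Step 1: cross terms: (0*0 - 12*-15)=180, (12*15 - -37*0)=180, (-37*-15 - 0*15)=555; twice the area = |915| = 915; area = 915/2; boundary points = 3 + 1 + 1 = 5; strictly interior points = area - boundary/2 + 1 = 456; answer 456
Step 2: R1 = 456; m = 26235; 26235 = 3^2 * 5 * 11 * 53; sigma = (1 + 3 + 9) * (1 + 5) * (1 + 11) * (1 + 53) = 13 * 6 * 12 * 54 = 50544; answer 50544
Step 3: R2 = 50544; c = 2; total draws C(10,5) = 252; favorable C(8,5) = 56; P = 2/9; answer 2/9

2/9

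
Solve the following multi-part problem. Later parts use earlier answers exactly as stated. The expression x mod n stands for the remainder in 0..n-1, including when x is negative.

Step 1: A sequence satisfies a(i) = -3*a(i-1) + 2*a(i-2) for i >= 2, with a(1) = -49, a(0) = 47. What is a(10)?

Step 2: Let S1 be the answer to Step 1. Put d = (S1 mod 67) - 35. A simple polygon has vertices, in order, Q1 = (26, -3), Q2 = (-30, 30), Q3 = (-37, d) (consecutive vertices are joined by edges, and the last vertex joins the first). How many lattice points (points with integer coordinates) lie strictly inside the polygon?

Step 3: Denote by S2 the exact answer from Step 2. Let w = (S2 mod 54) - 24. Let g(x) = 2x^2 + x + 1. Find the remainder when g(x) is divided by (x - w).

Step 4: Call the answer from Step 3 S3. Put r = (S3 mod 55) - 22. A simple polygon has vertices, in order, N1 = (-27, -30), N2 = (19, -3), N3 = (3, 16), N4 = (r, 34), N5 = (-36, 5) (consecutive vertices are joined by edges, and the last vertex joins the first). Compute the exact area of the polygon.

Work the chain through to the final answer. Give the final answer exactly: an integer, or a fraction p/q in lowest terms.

1714

Step 1: a(2) = -3*(-49) + 2*(47) = 241; iterating: a(2)=241, a(3)=-821, a(4)=2945, a(5)=-10477, a(6)=37321, a(7)=-132917, a(8)=473393, a(9)=-1686013, a(10)=6004825; answer 6004825
Step 2: S1 = 6004825; d = -18; cross terms: (26*30 - -30*-3)=690, (-30*-18 - -37*30)=1650, (-37*-3 - 26*-18)=579; twice the area = |2919| = 2919; area = 2919/2; boundary points = 1 + 1 + 3 = 5; strictly interior points = area - boundary/2 + 1 = 1458; answer 1458
Step 3: S2 = 1458; w = -24; remainder = value at the root: 2*(-24)^2 + 1*(-24)^1 + 1 = (1152) + (-24) + (1) = 1129; answer 1129
Step 4: S3 = 1129; r = 7; cross terms: (-27*-3 - 19*-30)=651, (19*16 - 3*-3)=313, (3*34 - 7*16)=-10, (7*5 - -36*34)=1259, (-36*-30 - -27*5)=1215; twice the area = |3428| = 3428; area = 1714; answer 1714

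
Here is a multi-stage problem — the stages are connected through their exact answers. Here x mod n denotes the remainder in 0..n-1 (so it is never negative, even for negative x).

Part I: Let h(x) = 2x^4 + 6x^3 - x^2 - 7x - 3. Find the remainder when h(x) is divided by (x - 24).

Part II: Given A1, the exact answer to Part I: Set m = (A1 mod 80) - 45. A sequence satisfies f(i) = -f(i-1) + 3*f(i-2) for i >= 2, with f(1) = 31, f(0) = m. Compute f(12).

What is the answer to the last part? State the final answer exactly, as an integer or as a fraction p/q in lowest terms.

Part I: remainder = value at the root: 2*(24)^4 + 6*(24)^3 - 1*(24)^2 - 7*(24)^1 - 3 = (663552) + (82944) + (-576) + (-168) + (-3) = 745749; answer 745749
Part II: A1 = 745749; m = 24; f(2) = -1*(31) + 3*(24) = 41; iterating: f(2)=41, f(3)=52, f(4)=71, f(5)=85, f(6)=128, f(7)=127, f(8)=257, f(9)=124, f(10)=647, f(11)=-275, f(12)=2216; answer 2216

2216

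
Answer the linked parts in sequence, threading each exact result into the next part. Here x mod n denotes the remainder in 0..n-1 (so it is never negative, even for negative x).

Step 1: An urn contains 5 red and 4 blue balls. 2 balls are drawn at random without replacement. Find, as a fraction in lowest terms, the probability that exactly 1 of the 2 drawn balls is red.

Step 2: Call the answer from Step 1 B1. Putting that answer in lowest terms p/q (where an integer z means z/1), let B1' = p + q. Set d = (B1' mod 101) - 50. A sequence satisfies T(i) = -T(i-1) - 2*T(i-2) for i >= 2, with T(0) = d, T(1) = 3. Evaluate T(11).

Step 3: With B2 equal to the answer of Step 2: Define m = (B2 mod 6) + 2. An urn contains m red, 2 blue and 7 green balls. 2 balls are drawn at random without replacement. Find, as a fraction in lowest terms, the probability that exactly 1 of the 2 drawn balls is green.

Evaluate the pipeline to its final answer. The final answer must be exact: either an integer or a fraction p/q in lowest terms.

Step 1: total draws C(9,2) = 36; favorable C(5,1)*C(4,1) = 20; P = 5/9; answer 5/9
Step 2: B1 = 5/9; threaded value p + q = 14; d = -36; T(2) = -1*(3) - 2*(-36) = 69; iterating: T(2)=69, T(3)=-75, T(4)=-63, T(5)=213, T(6)=-87, T(7)=-339, T(8)=513, T(9)=165, T(10)=-1191, T(11)=861; answer 861
Step 3: B2 = 861; m = 5; total draws C(14,2) = 91; favorable C(7,1)*C(7,1) = 49; P = 7/13; answer 7/13

7/13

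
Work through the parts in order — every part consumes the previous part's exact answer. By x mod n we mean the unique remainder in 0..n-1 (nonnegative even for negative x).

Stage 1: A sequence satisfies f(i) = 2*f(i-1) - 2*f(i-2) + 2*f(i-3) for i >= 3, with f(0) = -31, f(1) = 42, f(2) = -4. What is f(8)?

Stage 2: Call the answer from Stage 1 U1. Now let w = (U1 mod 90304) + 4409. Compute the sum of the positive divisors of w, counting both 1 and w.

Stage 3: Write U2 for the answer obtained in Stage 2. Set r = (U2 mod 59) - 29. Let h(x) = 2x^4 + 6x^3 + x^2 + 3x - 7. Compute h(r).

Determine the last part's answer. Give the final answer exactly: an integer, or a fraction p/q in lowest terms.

3935

Stage 1: f(3) = 2*(-4) - 2*(42) + 2*(-31) = -154; iterating: f(3)=-154, f(4)=-216, f(5)=-132, f(6)=-140, f(7)=-448, f(8)=-880; answer -880
Stage 2: U1 = -880; w = 93833; 93833 = 103 * 911; sigma = (1 + 103) * (1 + 911) = 104 * 912 = 94848; answer 94848
Stage 3: U2 = 94848; r = 6; 2*(6)^4 + 6*(6)^3 + 1*(6)^2 + 3*(6)^1 - 7 = (2592) + (1296) + (36) + (18) + (-7) = 3935; answer 3935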